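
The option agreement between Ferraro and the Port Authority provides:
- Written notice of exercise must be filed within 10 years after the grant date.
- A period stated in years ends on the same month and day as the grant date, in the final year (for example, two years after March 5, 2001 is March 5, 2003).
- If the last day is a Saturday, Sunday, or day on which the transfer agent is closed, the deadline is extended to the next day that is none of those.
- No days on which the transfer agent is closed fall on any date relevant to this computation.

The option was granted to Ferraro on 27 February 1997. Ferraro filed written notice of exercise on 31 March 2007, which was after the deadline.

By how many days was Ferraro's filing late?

10 years after 27 February 1997 is February 27, 2007.
February 27, 2007 is a Tuesday and not a day on which the transfer agent is closed, so no extension applies.
The deadline is February 27, 2007; from February 27, 2007 to March 31, 2007 is 32 days.

32 days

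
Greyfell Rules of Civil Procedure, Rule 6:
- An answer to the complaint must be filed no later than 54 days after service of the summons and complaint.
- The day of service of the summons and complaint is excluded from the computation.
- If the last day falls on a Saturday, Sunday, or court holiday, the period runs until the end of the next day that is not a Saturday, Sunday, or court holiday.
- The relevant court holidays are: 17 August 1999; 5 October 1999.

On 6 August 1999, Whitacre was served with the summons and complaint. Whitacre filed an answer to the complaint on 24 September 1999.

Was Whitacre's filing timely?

54 days after 6 August 1999 is September 29, 1999.
September 29, 1999 is a Wednesday and not a court holiday, so no extension applies.
The deadline is September 29, 1999; the filing on September 24, 1999 is on or before that date.

Yes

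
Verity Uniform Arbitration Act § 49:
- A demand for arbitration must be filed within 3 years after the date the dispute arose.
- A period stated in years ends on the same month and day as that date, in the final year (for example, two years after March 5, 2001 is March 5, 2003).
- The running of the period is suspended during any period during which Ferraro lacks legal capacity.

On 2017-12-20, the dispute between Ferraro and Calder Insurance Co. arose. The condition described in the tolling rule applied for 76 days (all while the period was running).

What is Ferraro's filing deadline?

March 6, 2021

3 years after 2017-12-20 is December 20, 2020.
Tolling adds 76 days: December 20, 2020 + 76 days = March 6, 2021.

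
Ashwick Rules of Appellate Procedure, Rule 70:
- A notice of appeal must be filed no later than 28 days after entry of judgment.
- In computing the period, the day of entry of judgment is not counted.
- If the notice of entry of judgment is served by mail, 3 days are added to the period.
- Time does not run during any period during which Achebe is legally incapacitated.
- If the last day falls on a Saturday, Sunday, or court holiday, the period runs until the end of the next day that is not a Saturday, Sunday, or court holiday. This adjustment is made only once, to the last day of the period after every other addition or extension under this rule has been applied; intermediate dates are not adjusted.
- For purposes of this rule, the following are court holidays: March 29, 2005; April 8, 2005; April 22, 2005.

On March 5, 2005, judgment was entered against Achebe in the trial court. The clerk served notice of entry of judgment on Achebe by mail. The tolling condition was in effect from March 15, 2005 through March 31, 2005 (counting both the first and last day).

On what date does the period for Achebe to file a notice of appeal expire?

April 25, 2005

28 days after March 5, 2005 is April 2, 2005.
Service was by mail, adding 3 days: April 2, 2005 + 3 days = April 5, 2005.
From March 15, 2005 through March 31, 2005 inclusive is 17 days; tolling adds 17 days: April 5, 2005 + 17 days = April 22, 2005.
April 22, 2005 is a listed holiday; April 23, 2005 is Saturday; April 24, 2005 is Sunday. The next qualifying day is April 25, 2005.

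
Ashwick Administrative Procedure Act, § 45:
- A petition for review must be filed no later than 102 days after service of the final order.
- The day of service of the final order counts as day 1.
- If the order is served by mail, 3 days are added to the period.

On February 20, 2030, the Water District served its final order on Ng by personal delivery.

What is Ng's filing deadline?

Counting February 20, 2030 as day 1, day 102 is June 1, 2030.
Service was not by mail, so no mail extension applies.

June 1, 2030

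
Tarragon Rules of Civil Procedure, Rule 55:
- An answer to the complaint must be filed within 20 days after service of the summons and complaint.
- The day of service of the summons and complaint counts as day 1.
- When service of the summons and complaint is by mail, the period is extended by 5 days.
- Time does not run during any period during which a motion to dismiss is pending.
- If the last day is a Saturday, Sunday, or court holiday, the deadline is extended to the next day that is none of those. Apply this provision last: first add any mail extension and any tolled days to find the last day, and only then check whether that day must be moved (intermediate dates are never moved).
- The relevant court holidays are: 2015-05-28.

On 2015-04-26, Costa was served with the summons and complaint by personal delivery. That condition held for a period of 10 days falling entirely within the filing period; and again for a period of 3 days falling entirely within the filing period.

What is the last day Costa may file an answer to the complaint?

May 29, 2015

Counting 2015-04-26 as day 1, day 20 is May 15, 2015.
Service was not by mail, so no mail extension applies.
Tolling adds 10 days: May 15, 2015 + 10 days = May 25, 2015.
Tolling adds 3 days: May 25, 2015 + 3 days = May 28, 2015.
May 28, 2015 is a listed holiday. The next qualifying day is May 29, 2015.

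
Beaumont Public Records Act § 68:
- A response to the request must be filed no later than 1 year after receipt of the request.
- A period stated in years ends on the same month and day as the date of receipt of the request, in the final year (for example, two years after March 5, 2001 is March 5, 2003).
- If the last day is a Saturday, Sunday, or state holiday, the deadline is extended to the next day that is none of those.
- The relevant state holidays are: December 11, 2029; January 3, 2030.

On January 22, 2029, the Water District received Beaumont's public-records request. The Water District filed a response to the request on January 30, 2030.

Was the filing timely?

1 year after January 22, 2029 is January 22, 2030.
January 22, 2030 is a Tuesday and not a state holiday, so no extension applies.
The deadline is January 22, 2030; the filing on January 30, 2030 is after that date.

No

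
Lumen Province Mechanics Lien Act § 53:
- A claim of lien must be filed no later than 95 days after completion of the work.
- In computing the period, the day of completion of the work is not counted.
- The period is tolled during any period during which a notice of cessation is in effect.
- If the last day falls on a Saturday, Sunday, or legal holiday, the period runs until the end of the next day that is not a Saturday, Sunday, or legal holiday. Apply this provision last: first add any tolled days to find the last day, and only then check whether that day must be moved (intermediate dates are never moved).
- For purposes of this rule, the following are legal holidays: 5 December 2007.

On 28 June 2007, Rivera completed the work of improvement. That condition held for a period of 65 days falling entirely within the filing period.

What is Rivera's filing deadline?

95 days after 28 June 2007 is October 1, 2007.
Tolling adds 65 days: October 1, 2007 + 65 days = December 5, 2007.
December 5, 2007 is a listed holiday. The next qualifying day is December 6, 2007.

December 6, 2007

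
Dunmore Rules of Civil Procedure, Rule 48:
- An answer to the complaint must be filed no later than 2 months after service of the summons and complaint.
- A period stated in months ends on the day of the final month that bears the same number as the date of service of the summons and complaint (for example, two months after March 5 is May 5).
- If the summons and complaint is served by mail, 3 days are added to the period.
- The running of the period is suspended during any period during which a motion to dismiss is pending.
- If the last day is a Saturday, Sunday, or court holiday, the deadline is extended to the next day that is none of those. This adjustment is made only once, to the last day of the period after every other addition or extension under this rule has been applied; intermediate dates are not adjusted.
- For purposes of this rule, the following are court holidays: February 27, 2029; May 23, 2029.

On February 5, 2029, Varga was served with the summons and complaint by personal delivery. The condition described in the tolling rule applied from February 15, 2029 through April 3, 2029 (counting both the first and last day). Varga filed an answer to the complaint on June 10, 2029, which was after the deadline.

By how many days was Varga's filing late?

17 days

2 months after February 5, 2029 is April 5, 2029.
Service was not by mail, so no mail extension applies.
From February 15, 2029 through April 3, 2029 inclusive is 48 days; tolling adds 48 days: April 5, 2029 + 48 days = May 23, 2029.
May 23, 2029 is a listed holiday. The next qualifying day is May 24, 2029.
The deadline is May 24, 2029; from May 24, 2029 to June 10, 2029 is 17 days.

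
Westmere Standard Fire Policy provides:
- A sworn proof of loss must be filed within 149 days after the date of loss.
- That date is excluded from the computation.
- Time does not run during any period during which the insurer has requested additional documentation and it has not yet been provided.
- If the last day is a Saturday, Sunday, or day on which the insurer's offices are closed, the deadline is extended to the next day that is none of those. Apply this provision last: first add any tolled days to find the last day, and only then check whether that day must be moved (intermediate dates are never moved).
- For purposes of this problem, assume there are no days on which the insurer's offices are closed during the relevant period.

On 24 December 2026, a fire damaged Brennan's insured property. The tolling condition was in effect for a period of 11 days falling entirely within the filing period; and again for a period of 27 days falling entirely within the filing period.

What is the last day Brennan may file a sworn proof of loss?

June 29, 2027

149 days after 24 December 2026 is May 22, 2027.
Tolling adds 11 days: May 22, 2027 + 11 days = June 2, 2027.
Tolling adds 27 days: June 2, 2027 + 27 days = June 29, 2027.
June 29, 2027 is a Tuesday and not a day on which the insurer's offices are closed, so no extension applies.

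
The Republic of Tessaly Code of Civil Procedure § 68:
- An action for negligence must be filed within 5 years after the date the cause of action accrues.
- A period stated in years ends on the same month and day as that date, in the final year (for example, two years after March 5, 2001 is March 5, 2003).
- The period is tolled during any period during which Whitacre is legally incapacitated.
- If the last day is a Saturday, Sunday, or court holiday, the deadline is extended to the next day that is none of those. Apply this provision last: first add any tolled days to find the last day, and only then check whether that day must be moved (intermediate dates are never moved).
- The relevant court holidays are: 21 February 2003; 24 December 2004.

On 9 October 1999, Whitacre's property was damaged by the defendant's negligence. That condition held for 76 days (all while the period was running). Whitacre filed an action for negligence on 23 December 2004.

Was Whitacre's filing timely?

5 years after 9 October 1999 is October 9, 2004.
Tolling adds 76 days: October 9, 2004 + 76 days = December 24, 2004.
December 24, 2004 is a listed holiday; December 25, 2004 is Saturday; December 26, 2004 is Sunday. The next qualifying day is December 27, 2004.
The deadline is December 27, 2004; the filing on December 23, 2004 is on or before that date.

Yes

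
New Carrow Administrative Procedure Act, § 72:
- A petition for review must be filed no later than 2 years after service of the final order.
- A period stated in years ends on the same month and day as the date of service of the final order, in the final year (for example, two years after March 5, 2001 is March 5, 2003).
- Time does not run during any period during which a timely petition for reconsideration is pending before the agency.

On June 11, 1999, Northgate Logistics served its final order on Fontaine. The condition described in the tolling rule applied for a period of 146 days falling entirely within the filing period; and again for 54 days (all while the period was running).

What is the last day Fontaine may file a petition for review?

2 years after June 11, 1999 is June 11, 2001.
Tolling adds 146 days: June 11, 2001 + 146 days = November 4, 2001.
Tolling adds 54 days: November 4, 2001 + 54 days = December 28, 2001.

December 28, 2001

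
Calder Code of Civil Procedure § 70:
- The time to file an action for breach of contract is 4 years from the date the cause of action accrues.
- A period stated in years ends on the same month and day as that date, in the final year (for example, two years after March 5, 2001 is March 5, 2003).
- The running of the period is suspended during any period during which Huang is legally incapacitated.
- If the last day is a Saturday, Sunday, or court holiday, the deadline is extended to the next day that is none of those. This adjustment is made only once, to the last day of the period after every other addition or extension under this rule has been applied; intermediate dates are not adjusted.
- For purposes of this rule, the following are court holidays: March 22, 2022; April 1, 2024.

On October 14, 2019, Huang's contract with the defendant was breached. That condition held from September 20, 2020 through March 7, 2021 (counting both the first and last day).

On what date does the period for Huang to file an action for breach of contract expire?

April 2, 2024

4 years after October 14, 2019 is October 14, 2023.
From September 20, 2020 through March 7, 2021 inclusive is 169 days; tolling adds 169 days: October 14, 2023 + 169 days = March 31, 2024.
March 31, 2024 is Sunday; April 1, 2024 is a listed holiday. The next qualifying day is April 2, 2024.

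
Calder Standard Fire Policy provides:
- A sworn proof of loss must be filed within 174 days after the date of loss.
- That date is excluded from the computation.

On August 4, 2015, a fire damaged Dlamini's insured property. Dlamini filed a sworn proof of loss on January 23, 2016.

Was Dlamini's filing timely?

174 days after August 4, 2015 is January 25, 2016.
The deadline is January 25, 2016; the filing on January 23, 2016 is on or before that date.

Yes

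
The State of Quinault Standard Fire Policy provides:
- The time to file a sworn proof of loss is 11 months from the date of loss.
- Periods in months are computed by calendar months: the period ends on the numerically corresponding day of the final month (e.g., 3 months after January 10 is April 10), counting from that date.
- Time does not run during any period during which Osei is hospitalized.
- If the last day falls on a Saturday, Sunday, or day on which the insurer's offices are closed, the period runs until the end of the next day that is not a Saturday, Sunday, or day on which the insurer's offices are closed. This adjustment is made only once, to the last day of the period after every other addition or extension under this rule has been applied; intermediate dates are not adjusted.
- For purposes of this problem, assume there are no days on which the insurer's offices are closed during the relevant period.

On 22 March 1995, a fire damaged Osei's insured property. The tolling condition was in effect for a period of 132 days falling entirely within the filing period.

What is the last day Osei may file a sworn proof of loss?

11 months after 22 March 1995 is February 22, 1996.
Tolling adds 132 days: February 22, 1996 + 132 days = July 3, 1996.
July 3, 1996 is a Wednesday and not a day on which the insurer's offices are closed, so no extension applies.

July 3, 1996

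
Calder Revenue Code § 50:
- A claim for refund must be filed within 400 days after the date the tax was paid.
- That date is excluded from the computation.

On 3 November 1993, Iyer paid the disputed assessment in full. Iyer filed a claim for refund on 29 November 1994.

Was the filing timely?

400 days after 3 November 1993 is December 8, 1994.
The deadline is December 8, 1994; the filing on November 29, 1994 is on or before that date.

Yes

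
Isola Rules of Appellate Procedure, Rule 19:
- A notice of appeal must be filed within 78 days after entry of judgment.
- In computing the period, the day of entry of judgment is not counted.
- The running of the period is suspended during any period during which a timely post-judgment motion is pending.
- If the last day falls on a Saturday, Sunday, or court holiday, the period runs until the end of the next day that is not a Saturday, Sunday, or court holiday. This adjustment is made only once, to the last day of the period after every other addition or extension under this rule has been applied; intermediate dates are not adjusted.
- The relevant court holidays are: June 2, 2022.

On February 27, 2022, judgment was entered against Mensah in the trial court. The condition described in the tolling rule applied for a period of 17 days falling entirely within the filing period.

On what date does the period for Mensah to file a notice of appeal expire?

78 days after February 27, 2022 is May 16, 2022.
Tolling adds 17 days: May 16, 2022 + 17 days = June 2, 2022.
June 2, 2022 is a listed holiday. The next qualifying day is June 3, 2022.

June 3, 2022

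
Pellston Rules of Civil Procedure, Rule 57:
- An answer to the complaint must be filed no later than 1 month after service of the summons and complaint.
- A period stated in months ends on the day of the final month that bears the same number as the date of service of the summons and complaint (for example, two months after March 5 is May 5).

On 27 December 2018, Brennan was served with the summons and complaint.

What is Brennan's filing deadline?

January 27, 2019

1 month after 27 December 2018 is January 27, 2019.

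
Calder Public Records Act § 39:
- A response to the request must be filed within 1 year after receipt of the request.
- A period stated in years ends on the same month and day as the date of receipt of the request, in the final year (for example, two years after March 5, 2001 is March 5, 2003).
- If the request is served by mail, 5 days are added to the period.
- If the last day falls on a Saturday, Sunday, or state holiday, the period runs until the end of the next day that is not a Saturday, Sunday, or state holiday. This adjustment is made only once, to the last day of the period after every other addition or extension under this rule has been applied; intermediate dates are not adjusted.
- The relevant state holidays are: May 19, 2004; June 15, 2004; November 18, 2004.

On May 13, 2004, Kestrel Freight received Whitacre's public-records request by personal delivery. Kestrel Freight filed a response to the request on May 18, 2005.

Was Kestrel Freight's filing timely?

1 year after May 13, 2004 is May 13, 2005.
Service was not by mail, so no mail extension applies.
May 13, 2005 is a Friday and not a state holiday, so no extension applies.
The deadline is May 13, 2005; the filing on May 18, 2005 is after that date.

No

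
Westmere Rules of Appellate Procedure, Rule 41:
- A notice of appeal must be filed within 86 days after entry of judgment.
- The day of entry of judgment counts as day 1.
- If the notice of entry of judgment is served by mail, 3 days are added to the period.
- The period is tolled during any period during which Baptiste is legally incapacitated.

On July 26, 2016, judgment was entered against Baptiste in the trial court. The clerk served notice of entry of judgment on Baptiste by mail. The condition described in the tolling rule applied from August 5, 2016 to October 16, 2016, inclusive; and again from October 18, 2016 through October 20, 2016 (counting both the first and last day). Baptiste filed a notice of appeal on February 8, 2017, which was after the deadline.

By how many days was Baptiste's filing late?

33 days

Counting July 26, 2016 as day 1, day 86 is October 19, 2016.
Service was by mail, adding 3 days: October 19, 2016 + 3 days = October 22, 2016.
From August 5, 2016 through October 16, 2016 inclusive is 73 days; tolling adds 73 days: October 22, 2016 + 73 days = January 3, 2017.
From October 18, 2016 through October 20, 2016 inclusive is 3 days; tolling adds 3 days: January 3, 2017 + 3 days = January 6, 2017.
The deadline is January 6, 2017; from January 6, 2017 to February 8, 2017 is 33 days.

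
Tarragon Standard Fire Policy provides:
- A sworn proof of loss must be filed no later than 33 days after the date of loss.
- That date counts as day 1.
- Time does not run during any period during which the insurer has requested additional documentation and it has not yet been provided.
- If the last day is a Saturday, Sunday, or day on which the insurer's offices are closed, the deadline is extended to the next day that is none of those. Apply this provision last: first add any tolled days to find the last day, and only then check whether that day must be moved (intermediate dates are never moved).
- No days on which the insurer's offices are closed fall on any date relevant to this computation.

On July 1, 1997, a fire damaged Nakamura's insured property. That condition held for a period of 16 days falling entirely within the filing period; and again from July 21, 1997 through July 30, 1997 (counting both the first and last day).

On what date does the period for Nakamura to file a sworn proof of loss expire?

Counting July 1, 1997 as day 1, day 33 is August 2, 1997.
Tolling adds 16 days: August 2, 1997 + 16 days = August 18, 1997.
From July 21, 1997 through July 30, 1997 inclusive is 10 days; tolling adds 10 days: August 18, 1997 + 10 days = August 28, 1997.
August 28, 1997 is a Thursday and not a day on which the insurer's offices are closed, so no extension applies.

August 28, 1997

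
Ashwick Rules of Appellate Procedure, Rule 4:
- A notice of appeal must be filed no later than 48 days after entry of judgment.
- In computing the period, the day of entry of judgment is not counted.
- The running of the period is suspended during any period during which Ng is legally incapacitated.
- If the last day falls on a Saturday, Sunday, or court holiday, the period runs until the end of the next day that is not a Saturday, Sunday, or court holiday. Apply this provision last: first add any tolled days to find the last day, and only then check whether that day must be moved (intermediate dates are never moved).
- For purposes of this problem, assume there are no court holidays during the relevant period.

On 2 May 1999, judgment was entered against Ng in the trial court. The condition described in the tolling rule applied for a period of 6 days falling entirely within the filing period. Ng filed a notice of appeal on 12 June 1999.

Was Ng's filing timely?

Yes

48 days after 2 May 1999 is June 19, 1999.
Tolling adds 6 days: June 19, 1999 + 6 days = June 25, 1999.
June 25, 1999 is a Friday and not a court holiday, so no extension applies.
The deadline is June 25, 1999; the filing on June 12, 1999 is on or before that date.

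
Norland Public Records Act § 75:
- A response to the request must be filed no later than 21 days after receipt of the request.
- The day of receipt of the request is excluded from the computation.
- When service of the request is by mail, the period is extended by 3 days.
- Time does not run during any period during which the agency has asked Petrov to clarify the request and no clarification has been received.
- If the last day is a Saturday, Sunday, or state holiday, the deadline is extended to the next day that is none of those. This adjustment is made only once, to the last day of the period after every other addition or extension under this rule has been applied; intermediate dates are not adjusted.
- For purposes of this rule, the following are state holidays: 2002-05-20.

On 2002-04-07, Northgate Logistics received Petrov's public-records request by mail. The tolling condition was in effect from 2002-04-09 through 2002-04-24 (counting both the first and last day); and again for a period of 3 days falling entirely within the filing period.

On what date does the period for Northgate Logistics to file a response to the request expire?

May 21, 2002

21 days after 2002-04-07 is April 28, 2002.
Service was by mail, adding 3 days: April 28, 2002 + 3 days = May 1, 2002.
From April 9, 2002 through April 24, 2002 inclusive is 16 days; tolling adds 16 days: May 1, 2002 + 16 days = May 17, 2002.
Tolling adds 3 days: May 17, 2002 + 3 days = May 20, 2002.
May 20, 2002 is a listed holiday. The next qualifying day is May 21, 2002.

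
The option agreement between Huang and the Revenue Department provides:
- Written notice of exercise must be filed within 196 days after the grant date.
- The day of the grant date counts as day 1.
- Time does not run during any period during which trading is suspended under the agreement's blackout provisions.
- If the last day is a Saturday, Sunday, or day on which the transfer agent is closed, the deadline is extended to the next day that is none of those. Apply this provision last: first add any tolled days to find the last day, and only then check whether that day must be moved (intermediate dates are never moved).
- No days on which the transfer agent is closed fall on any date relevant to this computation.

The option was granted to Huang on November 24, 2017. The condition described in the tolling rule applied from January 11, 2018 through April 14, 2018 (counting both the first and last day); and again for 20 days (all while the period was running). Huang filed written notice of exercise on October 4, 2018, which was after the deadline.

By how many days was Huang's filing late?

3 days

Counting November 24, 2017 as day 1, day 196 is June 7, 2018.
From January 11, 2018 through April 14, 2018 inclusive is 94 days; tolling adds 94 days: June 7, 2018 + 94 days = September 9, 2018.
Tolling adds 20 days: September 9, 2018 + 20 days = September 29, 2018.
September 29, 2018 is Saturday; September 30, 2018 is Sunday. The next qualifying day is October 1, 2018.
The deadline is October 1, 2018; from October 1, 2018 to October 4, 2018 is 3 days.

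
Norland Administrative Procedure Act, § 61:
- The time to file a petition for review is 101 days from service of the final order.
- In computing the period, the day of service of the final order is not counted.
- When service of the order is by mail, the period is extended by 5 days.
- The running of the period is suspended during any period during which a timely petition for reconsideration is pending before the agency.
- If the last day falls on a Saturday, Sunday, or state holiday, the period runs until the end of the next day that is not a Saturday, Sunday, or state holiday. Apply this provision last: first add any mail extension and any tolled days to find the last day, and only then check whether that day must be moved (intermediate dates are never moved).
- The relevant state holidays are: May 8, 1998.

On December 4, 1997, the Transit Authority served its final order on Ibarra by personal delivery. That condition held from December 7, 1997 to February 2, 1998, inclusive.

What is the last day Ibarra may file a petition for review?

101 days after December 4, 1997 is March 15, 1998.
Service was not by mail, so no mail extension applies.
From December 7, 1997 through February 2, 1998 inclusive is 58 days; tolling adds 58 days: March 15, 1998 + 58 days = May 12, 1998.
May 12, 1998 is a Tuesday and not a state holiday, so no extension applies.

May 12, 1998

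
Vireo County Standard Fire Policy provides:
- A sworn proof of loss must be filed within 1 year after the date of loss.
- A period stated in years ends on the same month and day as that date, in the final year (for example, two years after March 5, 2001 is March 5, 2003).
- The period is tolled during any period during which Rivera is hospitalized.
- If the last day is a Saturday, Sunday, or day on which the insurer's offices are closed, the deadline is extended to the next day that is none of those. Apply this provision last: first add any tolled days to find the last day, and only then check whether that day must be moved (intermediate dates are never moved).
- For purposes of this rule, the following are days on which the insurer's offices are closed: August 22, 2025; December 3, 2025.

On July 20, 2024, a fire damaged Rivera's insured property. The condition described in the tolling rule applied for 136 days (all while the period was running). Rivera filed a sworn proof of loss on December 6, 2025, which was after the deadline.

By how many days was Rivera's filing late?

2 days

1 year after July 20, 2024 is July 20, 2025.
Tolling adds 136 days: July 20, 2025 + 136 days = December 3, 2025.
December 3, 2025 is a listed holiday. The next qualifying day is December 4, 2025.
The deadline is December 4, 2025; from December 4, 2025 to December 6, 2025 is 2 days.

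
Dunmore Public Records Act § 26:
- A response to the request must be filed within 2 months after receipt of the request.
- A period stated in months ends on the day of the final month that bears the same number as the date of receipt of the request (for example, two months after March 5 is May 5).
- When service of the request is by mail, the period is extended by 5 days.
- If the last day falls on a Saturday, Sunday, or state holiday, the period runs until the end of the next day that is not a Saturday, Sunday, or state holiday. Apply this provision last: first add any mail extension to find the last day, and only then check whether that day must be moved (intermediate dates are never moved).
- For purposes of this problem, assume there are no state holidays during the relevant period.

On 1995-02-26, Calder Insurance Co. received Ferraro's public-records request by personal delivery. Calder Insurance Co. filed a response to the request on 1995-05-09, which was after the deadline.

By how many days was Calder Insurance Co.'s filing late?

13 days

2 months after 1995-02-26 is April 26, 1995.
Service was not by mail, so no mail extension applies.
April 26, 1995 is a Wednesday and not a state holiday, so no extension applies.
The deadline is April 26, 1995; from April 26, 1995 to May 9, 1995 is 13 days.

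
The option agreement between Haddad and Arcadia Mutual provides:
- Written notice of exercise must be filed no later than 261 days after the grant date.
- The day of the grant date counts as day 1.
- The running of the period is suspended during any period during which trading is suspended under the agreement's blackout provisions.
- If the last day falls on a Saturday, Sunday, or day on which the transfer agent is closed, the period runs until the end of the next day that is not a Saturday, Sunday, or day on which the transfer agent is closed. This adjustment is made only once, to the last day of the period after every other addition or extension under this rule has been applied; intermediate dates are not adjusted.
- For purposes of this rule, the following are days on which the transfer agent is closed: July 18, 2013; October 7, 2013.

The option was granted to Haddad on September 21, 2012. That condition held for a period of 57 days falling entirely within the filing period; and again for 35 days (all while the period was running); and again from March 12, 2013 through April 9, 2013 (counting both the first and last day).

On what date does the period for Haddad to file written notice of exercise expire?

Counting September 21, 2012 as day 1, day 261 is June 8, 2013.
Tolling adds 57 days: June 8, 2013 + 57 days = August 4, 2013.
Tolling adds 35 days: August 4, 2013 + 35 days = September 8, 2013.
From March 12, 2013 through April 9, 2013 inclusive is 29 days; tolling adds 29 days: September 8, 2013 + 29 days = October 7, 2013.
October 7, 2013 is a listed holiday. The next qualifying day is October 8, 2013.

October 8, 2013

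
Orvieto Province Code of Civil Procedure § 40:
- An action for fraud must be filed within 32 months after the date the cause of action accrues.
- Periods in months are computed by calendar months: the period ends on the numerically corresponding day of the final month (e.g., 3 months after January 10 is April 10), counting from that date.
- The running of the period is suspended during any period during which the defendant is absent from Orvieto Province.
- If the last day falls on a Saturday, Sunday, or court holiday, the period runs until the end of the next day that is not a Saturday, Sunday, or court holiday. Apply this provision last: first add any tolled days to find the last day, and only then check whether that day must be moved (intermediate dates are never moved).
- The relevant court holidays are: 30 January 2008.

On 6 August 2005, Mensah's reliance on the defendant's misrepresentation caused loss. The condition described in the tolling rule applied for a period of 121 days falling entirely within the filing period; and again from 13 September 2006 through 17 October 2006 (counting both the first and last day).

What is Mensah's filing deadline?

32 months after 6 August 2005 is April 6, 2008.
Tolling adds 121 days: April 6, 2008 + 121 days = August 5, 2008.
From September 13, 2006 through October 17, 2006 inclusive is 35 days; tolling adds 35 days: August 5, 2008 + 35 days = September 9, 2008.
September 9, 2008 is a Tuesday and not a court holiday, so no extension applies.

September 9, 2008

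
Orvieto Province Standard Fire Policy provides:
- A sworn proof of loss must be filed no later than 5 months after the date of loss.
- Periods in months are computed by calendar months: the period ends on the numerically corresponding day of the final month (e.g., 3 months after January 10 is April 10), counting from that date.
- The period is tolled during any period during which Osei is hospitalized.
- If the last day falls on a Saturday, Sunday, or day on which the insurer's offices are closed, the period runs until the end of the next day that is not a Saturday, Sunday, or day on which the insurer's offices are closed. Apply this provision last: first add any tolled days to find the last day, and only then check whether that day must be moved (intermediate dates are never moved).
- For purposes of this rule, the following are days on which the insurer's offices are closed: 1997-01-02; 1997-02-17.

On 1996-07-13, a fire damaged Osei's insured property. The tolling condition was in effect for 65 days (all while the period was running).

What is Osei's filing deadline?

5 months after 1996-07-13 is December 13, 1996.
Tolling adds 65 days: December 13, 1996 + 65 days = February 16, 1997.
February 16, 1997 is Sunday; February 17, 1997 is a listed holiday. The next qualifying day is February 18, 1997.

February 18, 1997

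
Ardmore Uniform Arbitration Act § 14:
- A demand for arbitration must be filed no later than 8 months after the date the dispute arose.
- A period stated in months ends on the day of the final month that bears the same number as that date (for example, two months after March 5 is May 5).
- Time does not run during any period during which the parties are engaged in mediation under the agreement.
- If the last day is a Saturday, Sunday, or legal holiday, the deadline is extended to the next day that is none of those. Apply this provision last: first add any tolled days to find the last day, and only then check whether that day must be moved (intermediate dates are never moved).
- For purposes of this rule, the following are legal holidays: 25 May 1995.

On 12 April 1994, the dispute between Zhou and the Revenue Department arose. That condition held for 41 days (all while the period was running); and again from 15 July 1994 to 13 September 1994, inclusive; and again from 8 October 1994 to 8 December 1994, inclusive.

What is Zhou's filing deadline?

May 26, 1995

8 months after 12 April 1994 is December 12, 1994.
Tolling adds 41 days: December 12, 1994 + 41 days = January 22, 1995.
From July 15, 1994 through September 13, 1994 inclusive is 61 days; tolling adds 61 days: January 22, 1995 + 61 days = March 24, 1995.
From October 8, 1994 through December 8, 1994 inclusive is 62 days; tolling adds 62 days: March 24, 1995 + 62 days = May 25, 1995.
May 25, 1995 is a listed holiday. The next qualifying day is May 26, 1995.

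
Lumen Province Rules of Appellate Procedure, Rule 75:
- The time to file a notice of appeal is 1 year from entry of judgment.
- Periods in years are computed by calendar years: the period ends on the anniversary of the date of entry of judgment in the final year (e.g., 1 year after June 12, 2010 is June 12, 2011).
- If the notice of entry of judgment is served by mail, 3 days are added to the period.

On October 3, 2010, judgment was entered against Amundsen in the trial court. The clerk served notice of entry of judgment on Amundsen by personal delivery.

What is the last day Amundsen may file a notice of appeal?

October 3, 2011

1 year after October 3, 2010 is October 3, 2011.
Service was not by mail, so no mail extension applies.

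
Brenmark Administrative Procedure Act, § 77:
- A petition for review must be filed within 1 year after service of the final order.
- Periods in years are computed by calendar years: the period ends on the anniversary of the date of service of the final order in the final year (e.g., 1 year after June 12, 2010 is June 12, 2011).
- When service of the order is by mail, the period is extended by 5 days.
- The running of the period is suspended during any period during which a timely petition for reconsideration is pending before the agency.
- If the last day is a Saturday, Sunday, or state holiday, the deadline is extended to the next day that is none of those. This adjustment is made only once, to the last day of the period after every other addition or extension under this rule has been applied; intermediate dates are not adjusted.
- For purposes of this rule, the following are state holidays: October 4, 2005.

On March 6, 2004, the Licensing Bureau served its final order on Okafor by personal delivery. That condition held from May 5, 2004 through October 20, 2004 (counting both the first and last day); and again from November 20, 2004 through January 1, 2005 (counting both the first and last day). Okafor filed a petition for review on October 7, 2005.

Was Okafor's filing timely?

No

1 year after March 6, 2004 is March 6, 2005.
Service was not by mail, so no mail extension applies.
From May 5, 2004 through October 20, 2004 inclusive is 169 days; tolling adds 169 days: March 6, 2005 + 169 days = August 22, 2005.
From November 20, 2004 through January 1, 2005 inclusive is 43 days; tolling adds 43 days: August 22, 2005 + 43 days = October 4, 2005.
October 4, 2005 is a listed holiday. The next qualifying day is October 5, 2005.
The deadline is October 5, 2005; the filing on October 7, 2005 is after that date.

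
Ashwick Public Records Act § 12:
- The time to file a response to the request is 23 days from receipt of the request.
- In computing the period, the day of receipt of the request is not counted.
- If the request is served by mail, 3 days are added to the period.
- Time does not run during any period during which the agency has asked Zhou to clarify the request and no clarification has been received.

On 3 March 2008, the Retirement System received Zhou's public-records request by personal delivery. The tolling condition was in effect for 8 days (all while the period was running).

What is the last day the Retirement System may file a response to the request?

April 3, 2008

23 days after 3 March 2008 is March 26, 2008.
Service was not by mail, so no mail extension applies.
Tolling adds 8 days: March 26, 2008 + 8 days = April 3, 2008.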